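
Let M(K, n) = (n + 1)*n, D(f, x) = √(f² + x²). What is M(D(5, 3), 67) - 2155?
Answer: 2401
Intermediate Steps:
M(K, n) = n*(1 + n) (M(K, n) = (1 + n)*n = n*(1 + n))
M(D(5, 3), 67) - 2155 = 67*(1 + 67) - 2155 = 67*68 - 2155 = 4556 - 2155 = 2401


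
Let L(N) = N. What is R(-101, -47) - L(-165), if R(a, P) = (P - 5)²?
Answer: 2869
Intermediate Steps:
R(a, P) = (-5 + P)²
R(-101, -47) - L(-165) = (-5 - 47)² - 1*(-165) = (-52)² + 165 = 2704 + 165 = 2869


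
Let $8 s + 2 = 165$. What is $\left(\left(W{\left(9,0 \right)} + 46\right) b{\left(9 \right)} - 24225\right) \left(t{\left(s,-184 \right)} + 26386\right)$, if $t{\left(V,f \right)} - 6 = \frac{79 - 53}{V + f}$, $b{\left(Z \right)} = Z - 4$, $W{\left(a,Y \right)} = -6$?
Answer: $- \frac{829989753000}{1309} \approx -6.3406 \cdot 10^{8}$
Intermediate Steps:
$s = \frac{163}{8}$ ($s = - \frac{1}{4} + \frac{1}{8} \cdot 165 = - \frac{1}{4} + \frac{165}{8} = \frac{163}{8} \approx 20.375$)
$b{\left(Z \right)} = -4 + Z$
$t{\left(V,f \right)} = 6 + \frac{26}{V + f}$ ($t{\left(V,f \right)} = 6 + \frac{79 - 53}{V + f} = 6 + \frac{26}{V + f}$)
$\left(\left(W{\left(9,0 \right)} + 46\right) b{\left(9 \right)} - 24225\right) \left(t{\left(s,-184 \right)} + 26386\right) = \left(\left(-6 + 46\right) \left(-4 + 9\right) - 24225\right) \left(\frac{2 \left(13 + 3 \cdot \frac{163}{8} + 3 \left(-184\right)\right)}{\frac{163}{8} - 184} + 26386\right) = \left(40 \cdot 5 - 24225\right) \left(\frac{2 \left(13 + \frac{489}{8} - 552\right)}{- \frac{1309}{8}} + 26386\right) = \left(200 - 24225\right) \left(2 \left(- \frac{8}{1309}\right) \left(- \frac{3823}{8}\right) + 26386\right) = - 24025 \left(\frac{7646}{1309} + 26386\right) = \left(-24025\right) \frac{34546920}{1309} = - \frac{829989753000}{1309}$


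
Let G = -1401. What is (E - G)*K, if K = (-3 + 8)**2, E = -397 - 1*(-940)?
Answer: 48600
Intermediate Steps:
E = 543 (E = -397 + 940 = 543)
K = 25 (K = 5**2 = 25)
(E - G)*K = (543 - 1*(-1401))*25 = (543 + 1401)*25 = 1944*25 = 48600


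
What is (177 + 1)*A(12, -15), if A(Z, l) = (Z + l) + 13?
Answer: 1780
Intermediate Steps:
A(Z, l) = 13 + Z + l
(177 + 1)*A(12, -15) = (177 + 1)*(13 + 12 - 15) = 178*10 = 1780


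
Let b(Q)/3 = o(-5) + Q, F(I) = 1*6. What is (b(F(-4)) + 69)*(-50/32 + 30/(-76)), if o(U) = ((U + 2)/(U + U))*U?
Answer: -98175/608 ≈ -161.47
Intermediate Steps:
o(U) = 1 + U/2 (o(U) = ((2 + U)/((2*U)))*U = ((2 + U)*(1/(2*U)))*U = ((2 + U)/(2*U))*U = 1 + U/2)
F(I) = 6
b(Q) = -9/2 + 3*Q (b(Q) = 3*((1 + (1/2)*(-5)) + Q) = 3*((1 - 5/2) + Q) = 3*(-3/2 + Q) = -9/2 + 3*Q)
(b(F(-4)) + 69)*(-50/32 + 30/(-76)) = ((-9/2 + 3*6) + 69)*(-50/32 + 30/(-76)) = ((-9/2 + 18) + 69)*(-50*1/32 + 30*(-1/76)) = (27/2 + 69)*(-25/16 - 15/38) = (165/2)*(-595/304) = -98175/608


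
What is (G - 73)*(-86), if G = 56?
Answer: 1462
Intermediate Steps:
(G - 73)*(-86) = (56 - 73)*(-86) = -17*(-86) = 1462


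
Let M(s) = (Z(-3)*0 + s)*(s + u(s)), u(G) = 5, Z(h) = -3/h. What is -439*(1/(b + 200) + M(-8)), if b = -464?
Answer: -2781065/264 ≈ -10534.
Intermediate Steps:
M(s) = s*(5 + s) (M(s) = (-3/(-3)*0 + s)*(s + 5) = (-3*(-1/3)*0 + s)*(5 + s) = (1*0 + s)*(5 + s) = (0 + s)*(5 + s) = s*(5 + s))
-439*(1/(b + 200) + M(-8)) = -439*(1/(-464 + 200) - 8*(5 - 8)) = -439*(1/(-264) - 8*(-3)) = -439*(-1/264 + 24) = -439*6335/264 = -2781065/264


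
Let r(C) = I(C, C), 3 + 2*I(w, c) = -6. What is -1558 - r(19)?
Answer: -3107/2 ≈ -1553.5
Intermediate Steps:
I(w, c) = -9/2 (I(w, c) = -3/2 + (1/2)*(-6) = -3/2 - 3 = -9/2)
r(C) = -9/2
-1558 - r(19) = -1558 - 1*(-9/2) = -1558 + 9/2 = -3107/2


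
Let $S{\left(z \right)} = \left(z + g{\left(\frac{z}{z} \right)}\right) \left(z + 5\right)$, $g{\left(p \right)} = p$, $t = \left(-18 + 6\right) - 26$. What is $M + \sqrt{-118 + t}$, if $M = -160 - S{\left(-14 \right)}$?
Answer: $-277 + 2 i \sqrt{39} \approx -277.0 + 12.49 i$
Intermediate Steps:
$t = -38$ ($t = -12 - 26 = -38$)
$S{\left(z \right)} = \left(1 + z\right) \left(5 + z\right)$ ($S{\left(z \right)} = \left(z + \frac{z}{z}\right) \left(z + 5\right) = \left(z + 1\right) \left(5 + z\right) = \left(1 + z\right) \left(5 + z\right)$)
$M = -277$ ($M = -160 - \left(5 + \left(-14\right)^{2} + 6 \left(-14\right)\right) = -160 - \left(5 + 196 - 84\right) = -160 - 117 = -277$)
$M + \sqrt{-118 + t} = -277 + \sqrt{-118 - 38} = -277 + \sqrt{-156} = -277 + 2 i \sqrt{39}$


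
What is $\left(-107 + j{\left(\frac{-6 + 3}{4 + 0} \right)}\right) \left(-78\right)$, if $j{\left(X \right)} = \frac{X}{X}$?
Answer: $8268$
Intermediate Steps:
$j{\left(X \right)} = 1$
$\left(-107 + j{\left(\frac{-6 + 3}{4 + 0} \right)}\right) \left(-78\right) = \left(-107 + 1\right) \left(-78\right) = \left(-106\right) \left(-78\right) = 8268$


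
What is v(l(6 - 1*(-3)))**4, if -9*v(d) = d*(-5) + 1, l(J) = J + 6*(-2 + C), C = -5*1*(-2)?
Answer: 6505390336/6561 ≈ 9.9152e+5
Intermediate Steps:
C = 10 (C = -5*(-2) = 10)
l(J) = 48 + J (l(J) = J + 6*(-2 + 10) = J + 6*8 = J + 48 = 48 + J)
v(d) = -1/9 + 5*d/9 (v(d) = -(d*(-5) + 1)/9 = -(-5*d + 1)/9 = -(1 - 5*d)/9 = -1/9 + 5*d/9)
v(l(6 - 1*(-3)))**4 = (-1/9 + 5*(48 + (6 - 1*(-3)))/9)**4 = (-1/9 + 5*(48 + (6 + 3))/9)**4 = (-1/9 + 5*(48 + 9)/9)**4 = (-1/9 + (5/9)*57)**4 = (-1/9 + 95/3)**4 = (284/9)**4 = 6505390336/6561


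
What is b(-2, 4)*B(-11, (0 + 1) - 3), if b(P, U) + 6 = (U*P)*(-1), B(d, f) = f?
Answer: -4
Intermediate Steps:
b(P, U) = -6 - P*U (b(P, U) = -6 + (U*P)*(-1) = -6 + (P*U)*(-1) = -6 - P*U)
b(-2, 4)*B(-11, (0 + 1) - 3) = (-6 - 1*(-2)*4)*((0 + 1) - 3) = (-6 + 8)*(1 - 3) = 2*(-2) = -4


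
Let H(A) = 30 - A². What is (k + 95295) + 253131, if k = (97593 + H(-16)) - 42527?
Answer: 403266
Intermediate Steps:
k = 54840 (k = (97593 + (30 - 1*(-16)²)) - 42527 = (97593 + (30 - 1*256)) - 42527 = (97593 + (30 - 256)) - 42527 = (97593 - 226) - 42527 = 97367 - 42527 = 54840)
(k + 95295) + 253131 = (54840 + 95295) + 253131 = 150135 + 253131 = 403266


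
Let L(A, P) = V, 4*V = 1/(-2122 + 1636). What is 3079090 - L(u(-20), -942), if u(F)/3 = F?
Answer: 5985750961/1944 ≈ 3.0791e+6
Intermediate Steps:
V = -1/1944 (V = 1/(4*(-2122 + 1636)) = (1/4)/(-486) = (1/4)*(-1/486) = -1/1944 ≈ -0.00051440)
u(F) = 3*F
L(A, P) = -1/1944
3079090 - L(u(-20), -942) = 3079090 - 1*(-1/1944) = 3079090 + 1/1944 = 5985750961/1944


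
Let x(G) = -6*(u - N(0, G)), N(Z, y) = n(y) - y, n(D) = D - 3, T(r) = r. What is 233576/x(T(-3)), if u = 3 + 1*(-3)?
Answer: -116788/9 ≈ -12976.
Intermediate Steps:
n(D) = -3 + D
N(Z, y) = -3 (N(Z, y) = (-3 + y) - y = -3)
u = 0 (u = 3 - 3 = 0)
x(G) = -18 (x(G) = -6*(0 - 1*(-3)) = -6*(0 + 3) = -6*3 = -18)
233576/x(T(-3)) = 233576/(-18) = 233576*(-1/18) = -116788/9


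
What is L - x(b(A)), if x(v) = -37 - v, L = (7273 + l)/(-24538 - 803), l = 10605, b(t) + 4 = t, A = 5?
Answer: 945080/25341 ≈ 37.294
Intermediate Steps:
b(t) = -4 + t
L = -17878/25341 (L = (7273 + 10605)/(-24538 - 803) = 17878/(-25341) = 17878*(-1/25341) = -17878/25341 ≈ -0.70550)
L - x(b(A)) = -17878/25341 - (-37 - (-4 + 5)) = -17878/25341 - (-37 - 1*1) = -17878/25341 - (-37 - 1) = -17878/25341 - 1*(-38) = -17878/25341 + 38 = 945080/25341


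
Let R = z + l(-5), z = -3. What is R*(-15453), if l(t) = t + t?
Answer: 200889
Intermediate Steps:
l(t) = 2*t
R = -13 (R = -3 + 2*(-5) = -3 - 10 = -13)
R*(-15453) = -13*(-15453) = 200889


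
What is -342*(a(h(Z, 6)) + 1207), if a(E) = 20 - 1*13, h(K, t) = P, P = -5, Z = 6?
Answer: -415188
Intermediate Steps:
h(K, t) = -5
a(E) = 7 (a(E) = 20 - 13 = 7)
-342*(a(h(Z, 6)) + 1207) = -342*(7 + 1207) = -342*1214 = -415188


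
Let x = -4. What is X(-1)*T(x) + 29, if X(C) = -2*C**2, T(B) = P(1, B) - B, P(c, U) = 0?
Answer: 21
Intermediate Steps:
T(B) = -B (T(B) = 0 - B = -B)
X(-1)*T(x) + 29 = (-2*(-1)**2)*(-1*(-4)) + 29 = -2*1*4 + 29 = -2*4 + 29 = -8 + 29 = 21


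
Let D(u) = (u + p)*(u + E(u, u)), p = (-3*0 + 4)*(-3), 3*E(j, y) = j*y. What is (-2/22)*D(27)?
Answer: -4050/11 ≈ -368.18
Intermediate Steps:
E(j, y) = j*y/3 (E(j, y) = (j*y)/3 = j*y/3)
p = -12 (p = (0 + 4)*(-3) = 4*(-3) = -12)
D(u) = (-12 + u)*(u + u**2/3) (D(u) = (u - 12)*(u + u*u/3) = (-12 + u)*(u + u**2/3))
(-2/22)*D(27) = (-2/22)*((1/3)*27*(-36 + 27**2 - 9*27)) = (-2*1/22)*((1/3)*27*(-36 + 729 - 243)) = -27*450/33 = -1/11*4050 = -4050/11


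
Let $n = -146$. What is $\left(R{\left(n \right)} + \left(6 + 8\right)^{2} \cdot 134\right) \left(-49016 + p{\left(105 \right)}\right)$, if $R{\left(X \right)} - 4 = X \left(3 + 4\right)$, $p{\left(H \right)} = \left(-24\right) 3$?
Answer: $-1239275648$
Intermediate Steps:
$p{\left(H \right)} = -72$
$R{\left(X \right)} = 4 + 7 X$ ($R{\left(X \right)} = 4 + X \left(3 + 4\right) = 4 + X 7 = 4 + 7 X$)
$\left(R{\left(n \right)} + \left(6 + 8\right)^{2} \cdot 134\right) \left(-49016 + p{\left(105 \right)}\right) = \left(\left(4 + 7 \left(-146\right)\right) + \left(6 + 8\right)^{2} \cdot 134\right) \left(-49016 - 72\right) = \left(\left(4 - 1022\right) + 14^{2} \cdot 134\right) \left(-49088\right) = \left(-1018 + 196 \cdot 134\right) \left(-49088\right) = \left(-1018 + 26264\right) \left(-49088\right) = 25246 \left(-49088\right) = -1239275648$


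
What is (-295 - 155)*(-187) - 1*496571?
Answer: -412421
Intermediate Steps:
(-295 - 155)*(-187) - 1*496571 = -450*(-187) - 496571 = 84150 - 496571 = -412421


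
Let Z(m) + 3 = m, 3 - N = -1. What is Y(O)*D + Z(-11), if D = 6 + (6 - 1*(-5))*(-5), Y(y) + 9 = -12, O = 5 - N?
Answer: 1015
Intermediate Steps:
N = 4 (N = 3 - 1*(-1) = 3 + 1 = 4)
O = 1 (O = 5 - 1*4 = 5 - 4 = 1)
Y(y) = -21 (Y(y) = -9 - 12 = -21)
Z(m) = -3 + m
D = -49 (D = 6 + (6 + 5)*(-5) = 6 + 11*(-5) = 6 - 55 = -49)
Y(O)*D + Z(-11) = -21*(-49) + (-3 - 11) = 1029 - 14 = 1015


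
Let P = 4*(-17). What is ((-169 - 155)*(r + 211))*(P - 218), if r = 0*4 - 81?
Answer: 12046320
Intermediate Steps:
r = -81 (r = 0 - 81 = -81)
P = -68
((-169 - 155)*(r + 211))*(P - 218) = ((-169 - 155)*(-81 + 211))*(-68 - 218) = -324*130*(-286) = -42120*(-286) = 12046320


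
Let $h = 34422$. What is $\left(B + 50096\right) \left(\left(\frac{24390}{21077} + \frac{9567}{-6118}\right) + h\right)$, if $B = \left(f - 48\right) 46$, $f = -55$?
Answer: $\frac{2054362410080763}{1315807} \approx 1.5613 \cdot 10^{9}$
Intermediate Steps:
$B = -4738$ ($B = \left(-55 - 48\right) 46 = \left(-103\right) 46 = -4738$)
$\left(B + 50096\right) \left(\left(\frac{24390}{21077} + \frac{9567}{-6118}\right) + h\right) = \left(-4738 + 50096\right) \left(\left(\frac{24390}{21077} + \frac{9567}{-6118}\right) + 34422\right) = 45358 \left(\left(24390 \cdot \frac{1}{21077} + 9567 \left(- \frac{1}{6118}\right)\right) + 34422\right) = 45358 \left(\left(\frac{24390}{21077} - \frac{9567}{6118}\right) + 34422\right) = 45358 \left(- \frac{1069911}{2631614} + 34422\right) = 45358 \cdot \frac{90584347197}{2631614} = \frac{2054362410080763}{1315807}$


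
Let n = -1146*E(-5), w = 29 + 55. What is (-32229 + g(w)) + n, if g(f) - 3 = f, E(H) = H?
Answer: -26412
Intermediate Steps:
w = 84
n = 5730 (n = -1146*(-5) = 5730)
g(f) = 3 + f
(-32229 + g(w)) + n = (-32229 + (3 + 84)) + 5730 = (-32229 + 87) + 5730 = -32142 + 5730 = -26412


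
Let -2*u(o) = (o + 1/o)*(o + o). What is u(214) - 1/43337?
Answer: -1984704590/43337 ≈ -45797.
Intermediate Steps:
u(o) = -o*(o + 1/o) (u(o) = -(o + 1/o)*(o + o)/2 = -(o + 1/o)*2*o/2 = -o*(o + 1/o))
u(214) - 1/43337 = (-1 - 1*214**2) - 1/43337 = (-1 - 1*45796) - 1*1/43337 = (-1 - 45796) - 1/43337 = -45797 - 1/43337 = -1984704590/43337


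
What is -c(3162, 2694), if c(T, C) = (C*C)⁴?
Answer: -2774474458457392468929782016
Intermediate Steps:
c(T, C) = C⁸ (c(T, C) = (C²)⁴ = C⁸)
-c(3162, 2694) = -1*2694⁸ = -1*2774474458457392468929782016 = -2774474458457392468929782016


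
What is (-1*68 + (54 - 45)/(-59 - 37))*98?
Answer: -106771/16 ≈ -6673.2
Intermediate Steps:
(-1*68 + (54 - 45)/(-59 - 37))*98 = (-68 + 9/(-96))*98 = (-68 + 9*(-1/96))*98 = (-68 - 3/32)*98 = -2179/32*98 = -106771/16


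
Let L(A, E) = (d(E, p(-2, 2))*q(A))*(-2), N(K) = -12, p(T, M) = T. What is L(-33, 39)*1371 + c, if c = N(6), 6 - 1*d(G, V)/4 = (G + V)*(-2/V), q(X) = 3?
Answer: 1020012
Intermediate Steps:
d(G, V) = 24 + 8*(G + V)/V (d(G, V) = 24 - 4*(G + V)*(-2/V) = 24 - (-8)*(G + V)/V = 24 + 8*(G + V)/V)
c = -12
L(A, E) = -192 + 24*E (L(A, E) = ((32 + 8*E/(-2))*3)*(-2) = ((32 + 8*E*(-1/2))*3)*(-2) = ((32 - 4*E)*3)*(-2) = (96 - 12*E)*(-2) = -192 + 24*E)
L(-33, 39)*1371 + c = (-192 + 24*39)*1371 - 12 = (-192 + 936)*1371 - 12 = 744*1371 - 12 = 1020024 - 12 = 1020012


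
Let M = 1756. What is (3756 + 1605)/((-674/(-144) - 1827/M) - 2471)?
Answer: -169450488/77988311 ≈ -2.1728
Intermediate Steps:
(3756 + 1605)/((-674/(-144) - 1827/M) - 2471) = (3756 + 1605)/((-674/(-144) - 1827/1756) - 2471) = 5361/((-674*(-1/144) - 1827*1/1756) - 2471) = 5361/((337/72 - 1827/1756) - 2471) = 5361/(115057/31608 - 2471) = 5361/(-77988311/31608) = 5361*(-31608/77988311) = -169450488/77988311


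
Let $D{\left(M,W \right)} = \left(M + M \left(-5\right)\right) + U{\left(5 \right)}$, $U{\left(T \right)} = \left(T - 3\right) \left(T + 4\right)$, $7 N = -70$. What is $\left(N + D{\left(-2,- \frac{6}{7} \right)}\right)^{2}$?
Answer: $256$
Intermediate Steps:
$N = -10$ ($N = \frac{1}{7} \left(-70\right) = -10$)
$U{\left(T \right)} = \left(-3 + T\right) \left(4 + T\right)$
$D{\left(M,W \right)} = 18 - 4 M$ ($D{\left(M,W \right)} = \left(M + M \left(-5\right)\right) + \left(-12 + 5 + 5^{2}\right) = \left(M - 5 M\right) + \left(-12 + 5 + 25\right) = - 4 M + 18 = 18 - 4 M$)
$\left(N + D{\left(-2,- \frac{6}{7} \right)}\right)^{2} = \left(-10 + \left(18 - -8\right)\right)^{2} = \left(-10 + \left(18 + 8\right)\right)^{2} = \left(-10 + 26\right)^{2} = 16^{2} = 256$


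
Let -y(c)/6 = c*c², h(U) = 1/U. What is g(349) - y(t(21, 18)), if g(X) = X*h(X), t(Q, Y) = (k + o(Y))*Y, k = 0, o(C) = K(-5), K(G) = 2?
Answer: 279937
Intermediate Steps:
o(C) = 2
t(Q, Y) = 2*Y (t(Q, Y) = (0 + 2)*Y = 2*Y)
g(X) = 1 (g(X) = X/X = 1)
y(c) = -6*c³ (y(c) = -6*c*c² = -6*c³)
g(349) - y(t(21, 18)) = 1 - (-6)*(2*18)³ = 1 - (-6)*36³ = 1 - (-6)*46656 = 1 - 1*(-279936) = 1 + 279936 = 279937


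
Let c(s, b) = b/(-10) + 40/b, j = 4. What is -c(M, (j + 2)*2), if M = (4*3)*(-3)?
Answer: -32/15 ≈ -2.1333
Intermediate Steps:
M = -36 (M = 12*(-3) = -36)
c(s, b) = 40/b - b/10 (c(s, b) = b*(-⅒) + 40/b = -b/10 + 40/b = 40/b - b/10)
-c(M, (j + 2)*2) = -(40/(((4 + 2)*2)) - (4 + 2)*2/10) = -(40/((6*2)) - 3*2/5) = -(40/12 - ⅒*12) = -(40*(1/12) - 6/5) = -(10/3 - 6/5) = -1*32/15 = -32/15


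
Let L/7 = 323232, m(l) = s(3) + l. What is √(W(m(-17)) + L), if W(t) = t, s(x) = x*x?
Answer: 2*√565654 ≈ 1504.2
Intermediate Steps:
s(x) = x²
m(l) = 9 + l (m(l) = 3² + l = 9 + l)
L = 2262624 (L = 7*323232 = 2262624)
√(W(m(-17)) + L) = √((9 - 17) + 2262624) = √(-8 + 2262624) = √2262616 = 2*√565654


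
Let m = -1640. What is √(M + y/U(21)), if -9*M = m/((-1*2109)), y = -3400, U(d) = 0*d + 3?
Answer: 4*I*√2835740310/6327 ≈ 33.666*I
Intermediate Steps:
U(d) = 3 (U(d) = 0 + 3 = 3)
M = -1640/18981 (M = -(-1640)/(9*((-1*2109))) = -(-1640)/(9*(-2109)) = -(-1640)*(-1)/(9*2109) = -⅑*1640/2109 = -1640/18981 ≈ -0.086402)
√(M + y/U(21)) = √(-1640/18981 - 3400/3) = √(-21513440/18981) = 4*I*√2835740310/6327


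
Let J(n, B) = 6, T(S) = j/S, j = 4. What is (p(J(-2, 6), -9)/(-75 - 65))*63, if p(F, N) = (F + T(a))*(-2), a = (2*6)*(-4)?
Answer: 213/40 ≈ 5.3250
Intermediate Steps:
a = -48 (a = 12*(-4) = -48)
T(S) = 4/S
p(F, N) = 1/6 - 2*F (p(F, N) = (F + 4/(-48))*(-2) = (F + 4*(-1/48))*(-2) = (F - 1/12)*(-2) = (-1/12 + F)*(-2) = 1/6 - 2*F)
(p(J(-2, 6), -9)/(-75 - 65))*63 = ((1/6 - 2*6)/(-75 - 65))*63 = ((1/6 - 12)/(-140))*63 = -1/140*(-71/6)*63 = (71/840)*63 = 213/40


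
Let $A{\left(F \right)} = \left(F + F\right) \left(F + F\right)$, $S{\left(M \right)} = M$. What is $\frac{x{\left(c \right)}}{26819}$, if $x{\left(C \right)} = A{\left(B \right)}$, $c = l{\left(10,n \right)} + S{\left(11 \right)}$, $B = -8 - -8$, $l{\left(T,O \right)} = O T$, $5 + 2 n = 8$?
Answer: $0$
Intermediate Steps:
$n = \frac{3}{2}$ ($n = - \frac{5}{2} + \frac{1}{2} \cdot 8 = - \frac{5}{2} + 4 = \frac{3}{2} \approx 1.5$)
$B = 0$ ($B = -8 + 8 = 0$)
$c = 26$ ($c = \frac{3}{2} \cdot 10 + 11 = 15 + 11 = 26$)
$A{\left(F \right)} = 4 F^{2}$ ($A{\left(F \right)} = 2 F 2 F = 4 F^{2}$)
$x{\left(C \right)} = 0$ ($x{\left(C \right)} = 4 \cdot 0^{2} = 4 \cdot 0 = 0$)
$\frac{x{\left(c \right)}}{26819} = \frac{0}{26819} = 0 \cdot \frac{1}{26819} = 0$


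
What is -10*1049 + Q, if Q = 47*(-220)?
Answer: -20830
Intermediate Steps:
Q = -10340
-10*1049 + Q = -10*1049 - 10340 = -10490 - 10340 = -20830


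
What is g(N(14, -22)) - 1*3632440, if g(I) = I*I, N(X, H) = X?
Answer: -3632244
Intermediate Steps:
g(I) = I**2
g(N(14, -22)) - 1*3632440 = 14**2 - 1*3632440 = 196 - 3632440 = -3632244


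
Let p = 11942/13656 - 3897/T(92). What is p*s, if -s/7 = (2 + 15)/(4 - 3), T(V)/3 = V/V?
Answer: 1054768519/6828 ≈ 1.5448e+5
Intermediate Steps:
T(V) = 3 (T(V) = 3*(V/V) = 3*1 = 3)
p = -8863601/6828 (p = 11942/13656 - 3897/3 = 11942*(1/13656) - 3897*⅓ = 5971/6828 - 1299 = -8863601/6828 ≈ -1298.1)
s = -119 (s = -7*(2 + 15)/(4 - 3) = -119/1 = -119 ≈ -119.00)
p*s = -8863601/6828*(-119) = 1054768519/6828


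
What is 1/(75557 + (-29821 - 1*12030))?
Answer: 1/33706 ≈ 2.9668e-5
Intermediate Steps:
1/(75557 + (-29821 - 1*12030)) = 1/(75557 + (-29821 - 12030)) = 1/(75557 - 41851) = 1/33706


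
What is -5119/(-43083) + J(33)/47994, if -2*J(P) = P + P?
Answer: 81419849/689241834 ≈ 0.11813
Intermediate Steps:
J(P) = -P (J(P) = -(P + P)/2 = -P)
-5119/(-43083) + J(33)/47994 = -5119/(-43083) - 1*33/47994 = -5119*(-1/43083) - 33*1/47994 = 5119/43083 - 11/15998 = 81419849/689241834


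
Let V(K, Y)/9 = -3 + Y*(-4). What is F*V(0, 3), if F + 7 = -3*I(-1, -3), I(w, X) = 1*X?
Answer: -270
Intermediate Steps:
V(K, Y) = -27 - 36*Y (V(K, Y) = 9*(-3 + Y*(-4)) = 9*(-3 - 4*Y) = -27 - 36*Y)
I(w, X) = X
F = 2 (F = -7 - 3*(-3) = -7 + 9 = 2)
F*V(0, 3) = 2*(-27 - 36*3) = 2*(-27 - 108) = 2*(-135) = -270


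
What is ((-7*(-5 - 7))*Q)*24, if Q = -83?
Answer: -167328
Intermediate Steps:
((-7*(-5 - 7))*Q)*24 = (-7*(-5 - 7)*(-83))*24 = (-7*(-12)*(-83))*24 = (84*(-83))*24 = -6972*24 = -167328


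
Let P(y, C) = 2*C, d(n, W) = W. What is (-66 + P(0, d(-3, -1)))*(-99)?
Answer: 6732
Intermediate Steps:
(-66 + P(0, d(-3, -1)))*(-99) = (-66 + 2*(-1))*(-99) = (-66 - 2)*(-99) = -68*(-99) = 6732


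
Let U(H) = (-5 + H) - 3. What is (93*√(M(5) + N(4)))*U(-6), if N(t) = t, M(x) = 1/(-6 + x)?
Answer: -1302*√3 ≈ -2255.1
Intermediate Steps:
U(H) = -8 + H
(93*√(M(5) + N(4)))*U(-6) = (93*√(1/(-6 + 5) + 4))*(-8 - 6) = (93*√(1/(-1) + 4))*(-14) = (93*√(-1 + 4))*(-14) = (93*√3)*(-14) = -1302*√3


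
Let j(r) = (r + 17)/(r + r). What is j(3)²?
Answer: 100/9 ≈ 11.111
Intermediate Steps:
j(r) = (17 + r)/(2*r) (j(r) = (17 + r)/((2*r)) = (17 + r)*(1/(2*r)) = (17 + r)/(2*r))
j(3)² = ((½)*(17 + 3)/3)² = ((½)*(⅓)*20)² = (10/3)² = 100/9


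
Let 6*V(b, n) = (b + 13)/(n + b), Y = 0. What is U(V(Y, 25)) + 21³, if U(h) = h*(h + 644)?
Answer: 209628469/22500 ≈ 9316.8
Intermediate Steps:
V(b, n) = (13 + b)/(6*(b + n)) (V(b, n) = ((b + 13)/(n + b))/6 = ((13 + b)/(b + n))/6 = (13 + b)/(6*(b + n)))
U(h) = h*(644 + h)
U(V(Y, 25)) + 21³ = ((13 + 0)/(6*(0 + 25)))*(644 + (13 + 0)/(6*(0 + 25))) + 21³ = ((⅙)*13/25)*(644 + (⅙)*13/25) + 9261 = ((⅙)*(1/25)*13)*(644 + (⅙)*(1/25)*13) + 9261 = 13*(644 + 13/150)/150 + 9261 = (13/150)*(96613/150) + 9261 = 1255969/22500 + 9261 = 209628469/22500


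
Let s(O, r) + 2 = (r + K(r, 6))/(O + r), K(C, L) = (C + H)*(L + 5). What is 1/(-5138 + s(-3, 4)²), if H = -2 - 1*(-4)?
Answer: -1/514 ≈ -0.0019455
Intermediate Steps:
H = 2 (H = -2 + 4 = 2)
K(C, L) = (2 + C)*(5 + L) (K(C, L) = (C + 2)*(L + 5) = (2 + C)*(5 + L))
s(O, r) = -2 + (22 + 12*r)/(O + r) (s(O, r) = -2 + (r + (10 + 2*6 + 5*r + r*6))/(O + r) = -2 + (r + (10 + 12 + 5*r + 6*r))/(O + r) = -2 + (r + (22 + 11*r))/(O + r) = -2 + (22 + 12*r)/(O + r))
1/(-5138 + s(-3, 4)²) = 1/(-5138 + (2*(11 - 1*(-3) + 5*4)/(-3 + 4))²) = 1/(-5138 + (2*(11 + 3 + 20)/1)²) = 1/(-5138 + (2*1*34)²) = 1/(-5138 + 68²) = 1/(-5138 + 4624) = 1/(-514) = -1/514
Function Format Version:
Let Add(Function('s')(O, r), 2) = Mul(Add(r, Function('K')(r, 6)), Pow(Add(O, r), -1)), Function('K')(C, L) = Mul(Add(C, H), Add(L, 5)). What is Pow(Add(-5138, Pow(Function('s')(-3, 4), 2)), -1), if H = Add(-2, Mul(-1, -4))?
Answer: Rational(-1, 514) ≈ -0.0019455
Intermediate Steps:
H = 2 (H = Add(-2, 4) = 2)
Function('K')(C, L) = Mul(Add(2, C), Add(5, L)) (Function('K')(C, L) = Mul(Add(C, 2), Add(L, 5)) = Mul(Add(2, C), Add(5, L)))
Function('s')(O, r) = Add(-2, Mul(Pow(Add(O, r), -1), Add(22, Mul(12, r)))) (Function('s')(O, r) = Add(-2, Mul(Add(r, Add(10, Mul(2, 6), Mul(5, r), Mul(r, 6))), Pow(Add(O, r), -1))) = Add(-2, Mul(Add(r, Add(10, 12, Mul(5, r), Mul(6, r))), Pow(Add(O, r), -1))) = Add(-2, Mul(Add(r, Add(22, Mul(11, r))), Pow(Add(O, r), -1))) = Add(-2, Mul(Add(22, Mul(12, r)), Pow(Add(O, r), -1))) = Add(-2, Mul(Pow(Add(O, r), -1), Add(22, Mul(12, r)))))
Pow(Add(-5138, Pow(Function('s')(-3, 4), 2)), -1) = Pow(Add(-5138, Pow(Mul(2, Pow(Add(-3, 4), -1), Add(11, Mul(-1, -3), Mul(5, 4))), 2)), -1) = Pow(Add(-5138, Pow(Mul(2, Pow(1, -1), Add(11, 3, 20)), 2)), -1) = Pow(Add(-5138, Pow(Mul(2, 1, 34), 2)), -1) = Pow(Add(-5138, Pow(68, 2)), -1) = Pow(Add(-5138, 4624), -1) = Pow(-514, -1) = Rational(-1, 514)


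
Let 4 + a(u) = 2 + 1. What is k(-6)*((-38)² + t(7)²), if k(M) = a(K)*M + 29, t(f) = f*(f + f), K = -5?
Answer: 386680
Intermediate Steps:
t(f) = 2*f² (t(f) = f*(2*f) = 2*f²)
a(u) = -1 (a(u) = -4 + (2 + 1) = -4 + 3 = -1)
k(M) = 29 - M (k(M) = -M + 29 = 29 - M)
k(-6)*((-38)² + t(7)²) = (29 - 1*(-6))*((-38)² + (2*7²)²) = (29 + 6)*(1444 + (2*49)²) = 35*(1444 + 98²) = 35*(1444 + 9604) = 35*11048 = 386680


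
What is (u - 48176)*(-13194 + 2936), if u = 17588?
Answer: 313771704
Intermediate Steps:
(u - 48176)*(-13194 + 2936) = (17588 - 48176)*(-13194 + 2936) = -30588*(-10258) = 313771704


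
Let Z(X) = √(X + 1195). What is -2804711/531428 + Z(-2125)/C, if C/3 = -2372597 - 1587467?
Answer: -2804711/531428 - I*√930/11880192 ≈ -5.2777 - 2.567e-6*I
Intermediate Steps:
Z(X) = √(1195 + X)
C = -11880192 (C = 3*(-2372597 - 1587467) = 3*(-3960064) = -11880192)
-2804711/531428 + Z(-2125)/C = -2804711/531428 + √(1195 - 2125)/(-11880192) = -2804711*1/531428 + √(-930)*(-1/11880192) = -2804711/531428 + (I*√930)*(-1/11880192) = -2804711/531428 - I*√930/11880192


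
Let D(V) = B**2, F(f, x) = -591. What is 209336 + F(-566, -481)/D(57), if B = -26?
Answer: 141510545/676 ≈ 2.0934e+5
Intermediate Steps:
D(V) = 676 (D(V) = (-26)**2 = 676)
209336 + F(-566, -481)/D(57) = 209336 - 591/676 = 141510545/676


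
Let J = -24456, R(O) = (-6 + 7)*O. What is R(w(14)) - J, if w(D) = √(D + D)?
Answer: 24456 + 2*√7 ≈ 24461.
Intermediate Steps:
w(D) = √2*√D (w(D) = √(2*D) = √2*√D)
R(O) = O (R(O) = 1*O = O)
R(w(14)) - J = √2*√14 - 1*(-24456) = 2*√7 + 24456 = 24456 + 2*√7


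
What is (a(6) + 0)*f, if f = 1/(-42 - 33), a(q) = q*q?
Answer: -12/25 ≈ -0.48000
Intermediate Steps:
a(q) = q²
f = -1/75 (f = 1/(-75) = -1/75 ≈ -0.013333)
(a(6) + 0)*f = (6² + 0)*(-1/75) = (36 + 0)*(-1/75) = 36*(-1/75) = -12/25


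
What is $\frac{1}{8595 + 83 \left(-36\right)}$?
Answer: $\frac{1}{5607} \approx 0.00017835$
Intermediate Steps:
$\frac{1}{8595 + 83 \left(-36\right)} = \frac{1}{8595 - 2988} = \frac{1}{5607}$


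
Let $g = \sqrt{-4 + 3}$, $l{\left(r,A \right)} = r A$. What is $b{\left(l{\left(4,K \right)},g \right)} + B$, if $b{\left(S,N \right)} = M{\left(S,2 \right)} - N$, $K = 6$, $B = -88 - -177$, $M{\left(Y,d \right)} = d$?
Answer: $91 - i \approx 91.0 - 1.0 i$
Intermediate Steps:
$B = 89$ ($B = -88 + 177 = 89$)
$l{\left(r,A \right)} = A r$
$g = i$ ($g = \sqrt{-1} = i \approx 1.0 i$)
$b{\left(S,N \right)} = 2 - N$
$b{\left(l{\left(4,K \right)},g \right)} + B = \left(2 - i\right) + 89 = 91 - i$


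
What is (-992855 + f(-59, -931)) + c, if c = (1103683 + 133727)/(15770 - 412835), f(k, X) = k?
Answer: -26283508988/26471 ≈ -9.9292e+5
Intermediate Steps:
c = -82494/26471 (c = 1237410/(-397065) = 1237410*(-1/397065) = -82494/26471 ≈ -3.1164)
(-992855 + f(-59, -931)) + c = (-992855 - 59) - 82494/26471 = -992914 - 82494/26471 = -26283508988/26471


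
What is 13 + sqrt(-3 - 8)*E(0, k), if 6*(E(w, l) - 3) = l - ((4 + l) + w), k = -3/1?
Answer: 13 + 7*I*sqrt(11)/3 ≈ 13.0 + 7.7388*I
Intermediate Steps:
k = -3 (k = -3*1 = -3)
E(w, l) = 7/3 - w/6 (E(w, l) = 3 + (l - ((4 + l) + w))/6 = 3 + (l - (4 + l + w))/6 = 3 + (l + (-4 - l - w))/6 = 3 + (-4 - w)/6 = 3 + (-2/3 - w/6) = 7/3 - w/6)
13 + sqrt(-3 - 8)*E(0, k) = 13 + sqrt(-3 - 8)*(7/3 - 1/6*0) = 13 + sqrt(-11)*(7/3 + 0) = 13 + (I*sqrt(11))*(7/3) = 13 + 7*I*sqrt(11)/3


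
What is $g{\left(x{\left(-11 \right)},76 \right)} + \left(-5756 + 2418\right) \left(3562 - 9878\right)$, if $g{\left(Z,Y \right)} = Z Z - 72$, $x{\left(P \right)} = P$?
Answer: $21082857$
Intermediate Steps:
$g{\left(Z,Y \right)} = -72 + Z^{2}$ ($g{\left(Z,Y \right)} = Z^{2} - 72 = -72 + Z^{2}$)
$g{\left(x{\left(-11 \right)},76 \right)} + \left(-5756 + 2418\right) \left(3562 - 9878\right) = \left(-72 + \left(-11\right)^{2}\right) + \left(-5756 + 2418\right) \left(3562 - 9878\right) = \left(-72 + 121\right) - -21082808 = 49 + 21082808 = 21082857$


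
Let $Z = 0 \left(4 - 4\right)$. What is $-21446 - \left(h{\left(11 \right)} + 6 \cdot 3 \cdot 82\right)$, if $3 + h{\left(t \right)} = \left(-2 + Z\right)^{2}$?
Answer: $-22923$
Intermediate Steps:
$Z = 0$ ($Z = 0 \cdot 0 = 0$)
$h{\left(t \right)} = 1$ ($h{\left(t \right)} = -3 + \left(-2 + 0\right)^{2} = -3 + \left(-2\right)^{2} = -3 + 4 = 1$)
$-21446 - \left(h{\left(11 \right)} + 6 \cdot 3 \cdot 82\right) = -21446 - \left(1 + 6 \cdot 3 \cdot 82\right) = -21446 - \left(1 + 18 \cdot 82\right) = -21446 - \left(1 + 1476\right) = -21446 - 1477 = -22923$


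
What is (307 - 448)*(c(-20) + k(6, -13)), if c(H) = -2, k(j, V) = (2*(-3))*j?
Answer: 5358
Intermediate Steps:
k(j, V) = -6*j
(307 - 448)*(c(-20) + k(6, -13)) = (307 - 448)*(-2 - 6*6) = -141*(-2 - 36) = -141*(-38) = 5358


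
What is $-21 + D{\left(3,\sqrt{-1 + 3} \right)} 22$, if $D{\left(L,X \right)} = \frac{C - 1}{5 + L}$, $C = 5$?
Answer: $-10$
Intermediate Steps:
$D{\left(L,X \right)} = \frac{4}{5 + L}$ ($D{\left(L,X \right)} = \frac{5 - 1}{5 + L} = \frac{4}{5 + L}$)
$-21 + D{\left(3,\sqrt{-1 + 3} \right)} 22 = -21 + \frac{4}{5 + 3} \cdot 22 = -21 + \frac{4}{8} \cdot 22 = -21 + 4 \cdot \frac{1}{8} \cdot 22 = -21 + \frac{1}{2} \cdot 22 = -21 + 11 = -10$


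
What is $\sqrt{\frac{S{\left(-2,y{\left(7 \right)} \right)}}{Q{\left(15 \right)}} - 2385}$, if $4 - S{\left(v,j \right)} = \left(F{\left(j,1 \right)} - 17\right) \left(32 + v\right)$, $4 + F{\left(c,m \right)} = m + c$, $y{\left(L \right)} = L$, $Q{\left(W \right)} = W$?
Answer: $\frac{i \sqrt{530715}}{15} \approx 48.567 i$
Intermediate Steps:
$F{\left(c,m \right)} = -4 + c + m$ ($F{\left(c,m \right)} = -4 + \left(m + c\right) = -4 + \left(c + m\right) = -4 + c + m$)
$S{\left(v,j \right)} = 4 - \left(-20 + j\right) \left(32 + v\right)$ ($S{\left(v,j \right)} = 4 - \left(\left(-4 + j + 1\right) - 17\right) \left(32 + v\right) = 4 - \left(\left(-3 + j\right) - 17\right) \left(32 + v\right) = 4 - \left(-20 + j\right) \left(32 + v\right)$)
$\sqrt{\frac{S{\left(-2,y{\left(7 \right)} \right)}}{Q{\left(15 \right)}} - 2385} = \sqrt{\frac{644 - 224 + 20 \left(-2\right) - 7 \left(-2\right)}{15} - 2385} = \sqrt{\left(644 - 224 - 40 + 14\right) \frac{1}{15} - 2385} = \sqrt{394 \cdot \frac{1}{15} - 2385} = \sqrt{\frac{394}{15} - 2385} = \sqrt{- \frac{35381}{15}} = \frac{i \sqrt{530715}}{15}$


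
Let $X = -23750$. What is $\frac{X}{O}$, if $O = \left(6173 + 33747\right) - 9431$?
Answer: $- \frac{23750}{30489} \approx -0.77897$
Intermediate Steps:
$O = 30489$ ($O = 39920 - 9431 = 30489$)
$\frac{X}{O} = - \frac{23750}{30489}$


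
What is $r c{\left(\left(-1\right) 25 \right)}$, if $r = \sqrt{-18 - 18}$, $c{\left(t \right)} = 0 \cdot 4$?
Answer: $0$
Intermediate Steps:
$c{\left(t \right)} = 0$
$r = 6 i$ ($r = \sqrt{-36} = 6 i \approx 6.0 i$)
$r c{\left(\left(-1\right) 25 \right)} = 6 i 0 = 0$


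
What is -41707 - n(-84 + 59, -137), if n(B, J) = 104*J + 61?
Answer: -27520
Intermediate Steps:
n(B, J) = 61 + 104*J
-41707 - n(-84 + 59, -137) = -41707 - (61 + 104*(-137)) = -41707 - (61 - 14248) = -41707 - 1*(-14187) = -41707 + 14187 = -27520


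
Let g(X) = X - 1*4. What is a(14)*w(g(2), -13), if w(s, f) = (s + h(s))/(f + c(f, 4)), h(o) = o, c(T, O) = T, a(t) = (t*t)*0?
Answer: 0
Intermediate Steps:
a(t) = 0 (a(t) = t²*0 = 0)
g(X) = -4 + X (g(X) = X - 4 = -4 + X)
w(s, f) = s/f (w(s, f) = (s + s)/(f + f) = (2*s)/((2*f)) = (2*s)*(1/(2*f)) = s/f)
a(14)*w(g(2), -13) = 0*((-4 + 2)/(-13)) = 0*(-2*(-1/13)) = 0*(2/13) = 0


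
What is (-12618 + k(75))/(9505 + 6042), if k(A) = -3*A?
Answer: -12843/15547 ≈ -0.82608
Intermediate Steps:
(-12618 + k(75))/(9505 + 6042) = (-12618 - 3*75)/(9505 + 6042) = (-12618 - 225)/15547 = -12843*1/15547 = -12843/15547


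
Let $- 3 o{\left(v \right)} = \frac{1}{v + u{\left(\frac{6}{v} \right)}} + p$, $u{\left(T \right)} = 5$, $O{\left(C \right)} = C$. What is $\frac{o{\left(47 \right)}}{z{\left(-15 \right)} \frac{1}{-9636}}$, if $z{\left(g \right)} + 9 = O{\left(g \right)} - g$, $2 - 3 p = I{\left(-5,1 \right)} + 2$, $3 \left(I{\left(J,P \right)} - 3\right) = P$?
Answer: $\frac{410333}{1053} \approx 389.68$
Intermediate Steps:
$I{\left(J,P \right)} = 3 + \frac{P}{3}$
$p = - \frac{10}{9}$ ($p = \frac{2}{3} - \frac{\left(3 + \frac{1}{3} \cdot 1\right) + 2}{3} = \frac{2}{3} - \frac{\left(3 + \frac{1}{3}\right) + 2}{3} = \frac{2}{3} - \frac{\frac{10}{3} + 2}{3} = \frac{2}{3} - \frac{16}{9} = - \frac{10}{9} \approx -1.1111$)
$o{\left(v \right)} = \frac{10}{27} - \frac{1}{3 \left(5 + v\right)}$ ($o{\left(v \right)} = - \frac{\frac{1}{v + 5} - \frac{10}{9}}{3} = - \frac{\frac{1}{5 + v} - \frac{10}{9}}{3} = - \frac{- \frac{10}{9} + \frac{1}{5 + v}}{3} = \frac{10}{27} - \frac{1}{3 \left(5 + v\right)}$)
$z{\left(g \right)} = -9$ ($z{\left(g \right)} = -9 + \left(g - g\right) = -9 + 0 = -9$)
$\frac{o{\left(47 \right)}}{z{\left(-15 \right)} \frac{1}{-9636}} = \frac{\frac{1}{27} \frac{1}{5 + 47} \left(41 + 10 \cdot 47\right)}{\left(-9\right) \frac{1}{-9636}} = \frac{\frac{1}{27} \cdot \frac{1}{52} \left(41 + 470\right)}{\left(-9\right) \left(- \frac{1}{9636}\right)} = \frac{\frac{1}{27} \cdot \frac{1}{52} \cdot 511}{\frac{3}{3212}} = \frac{511}{1404} \cdot \frac{3212}{3} = \frac{410333}{1053}$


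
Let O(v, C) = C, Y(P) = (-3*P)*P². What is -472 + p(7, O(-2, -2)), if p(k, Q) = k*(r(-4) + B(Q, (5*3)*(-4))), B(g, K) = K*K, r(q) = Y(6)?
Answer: 20192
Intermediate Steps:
Y(P) = -3*P³
r(q) = -648 (r(q) = -3*6³ = -3*216 = -648)
B(g, K) = K²
p(k, Q) = 2952*k (p(k, Q) = k*(-648 + ((5*3)*(-4))²) = k*(-648 + (15*(-4))²) = k*(-648 + (-60)²) = k*(-648 + 3600) = k*2952 = 2952*k)
-472 + p(7, O(-2, -2)) = -472 + 2952*7 = -472 + 20664 = 20192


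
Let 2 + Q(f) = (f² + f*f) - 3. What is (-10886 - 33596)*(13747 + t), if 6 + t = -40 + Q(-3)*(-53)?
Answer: -578799784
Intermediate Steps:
Q(f) = -5 + 2*f² (Q(f) = -2 + ((f² + f*f) - 3) = -2 + ((f² + f²) - 3) = -2 + (2*f² - 3) = -2 + (-3 + 2*f²) = -5 + 2*f²)
t = -735 (t = -6 + (-40 + (-5 + 2*(-3)²)*(-53)) = -6 + (-40 + (-5 + 2*9)*(-53)) = -6 + (-40 + (-5 + 18)*(-53)) = -6 + (-40 + 13*(-53)) = -6 + (-40 - 689) = -6 - 729 = -735)
(-10886 - 33596)*(13747 + t) = (-10886 - 33596)*(13747 - 735) = -44482*13012 = -578799784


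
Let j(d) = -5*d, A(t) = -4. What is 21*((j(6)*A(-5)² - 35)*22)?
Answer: -237930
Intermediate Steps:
21*((j(6)*A(-5)² - 35)*22) = 21*((-5*6*(-4)² - 35)*22) = 21*((-30*16 - 35)*22) = 21*((-480 - 35)*22) = 21*(-515*22) = 21*(-11330) = -237930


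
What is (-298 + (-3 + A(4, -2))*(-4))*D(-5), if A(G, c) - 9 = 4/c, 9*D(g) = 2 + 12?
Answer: -4396/9 ≈ -488.44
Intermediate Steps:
D(g) = 14/9 (D(g) = (2 + 12)/9 = (1/9)*14 = 14/9)
A(G, c) = 9 + 4/c
(-298 + (-3 + A(4, -2))*(-4))*D(-5) = (-298 + (-3 + (9 + 4/(-2)))*(-4))*(14/9) = (-298 + (-3 + (9 + 4*(-1/2)))*(-4))*(14/9) = (-298 + (-3 + (9 - 2))*(-4))*(14/9) = (-298 + (-3 + 7)*(-4))*(14/9) = (-298 + 4*(-4))*(14/9) = (-298 - 16)*(14/9) = -314*14/9 = -4396/9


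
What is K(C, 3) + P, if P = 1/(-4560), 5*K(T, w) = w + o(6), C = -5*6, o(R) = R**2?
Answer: 35567/4560 ≈ 7.7998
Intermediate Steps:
C = -30
K(T, w) = 36/5 + w/5 (K(T, w) = (w + 6**2)/5 = (w + 36)/5 = (36 + w)/5 = 36/5 + w/5)
P = -1/4560 ≈ -0.00021930
K(C, 3) + P = (36/5 + (1/5)*3) - 1/4560 = (36/5 + 3/5) - 1/4560 = 39/5 - 1/4560 = 35567/4560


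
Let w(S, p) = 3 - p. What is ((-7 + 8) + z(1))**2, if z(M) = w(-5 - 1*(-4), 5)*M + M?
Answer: 0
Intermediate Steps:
z(M) = -M (z(M) = (3 - 1*5)*M + M = (3 - 5)*M + M = -2*M + M = -M)
((-7 + 8) + z(1))**2 = ((-7 + 8) - 1*1)**2 = (1 - 1)**2 = 0**2 = 0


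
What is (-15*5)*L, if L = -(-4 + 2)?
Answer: -150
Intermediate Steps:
L = 2 (L = -1*(-2) = 2)
(-15*5)*L = -15*5*2 = -75*2 = -150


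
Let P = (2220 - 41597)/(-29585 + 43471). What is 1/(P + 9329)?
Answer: 13886/129503117 ≈ 0.00010723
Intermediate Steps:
P = -39377/13886 ≈ -2.8357
1/(P + 9329) = 1/(-39377/13886 + 9329) = 1/(129503117/13886) = 13886/129503117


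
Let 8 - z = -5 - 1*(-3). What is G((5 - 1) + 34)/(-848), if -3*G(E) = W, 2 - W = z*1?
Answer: -1/318 ≈ -0.0031447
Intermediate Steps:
z = 10 (z = 8 - (-5 - 1*(-3)) = 8 - (-5 + 3) = 8 - 1*(-2) = 8 + 2 = 10)
W = -8 (W = 2 - 10 = -8)
G(E) = 8/3 (G(E) = -⅓*(-8) = 8/3)
G((5 - 1) + 34)/(-848) = (8/3)/(-848) = (8/3)*(-1/848) = -1/318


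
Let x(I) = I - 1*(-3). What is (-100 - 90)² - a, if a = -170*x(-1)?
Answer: 36440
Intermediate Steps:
x(I) = 3 + I (x(I) = I + 3 = 3 + I)
a = -340 (a = -170*(3 - 1) = -170*2 = -340)
(-100 - 90)² - a = (-100 - 90)² - 1*(-340) = (-190)² + 340 = 36100 + 340 = 36440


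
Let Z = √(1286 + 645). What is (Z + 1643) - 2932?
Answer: -1289 + √1931 ≈ -1245.1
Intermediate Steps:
Z = √1931 ≈ 43.943
(Z + 1643) - 2932 = (√1931 + 1643) - 2932 = (1643 + √1931) - 2932 = -1289 + √1931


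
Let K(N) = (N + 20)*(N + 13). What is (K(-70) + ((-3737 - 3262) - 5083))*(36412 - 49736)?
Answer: 123007168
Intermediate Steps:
K(N) = (13 + N)*(20 + N) (K(N) = (20 + N)*(13 + N) = (13 + N)*(20 + N))
(K(-70) + ((-3737 - 3262) - 5083))*(36412 - 49736) = ((260 + (-70)**2 + 33*(-70)) + ((-3737 - 3262) - 5083))*(36412 - 49736) = ((260 + 4900 - 2310) + (-6999 - 5083))*(-13324) = (2850 - 12082)*(-13324) = -9232*(-13324) = 123007168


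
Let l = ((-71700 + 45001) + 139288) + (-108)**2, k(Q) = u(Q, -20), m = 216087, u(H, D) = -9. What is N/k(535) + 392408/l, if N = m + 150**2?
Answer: -9880539613/372759 ≈ -26507.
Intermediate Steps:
k(Q) = -9
N = 238587 (N = 216087 + 150**2 = 216087 + 22500 = 238587)
l = 124253 (l = (-26699 + 139288) + 11664 = 112589 + 11664 = 124253)
N/k(535) + 392408/l = 238587/(-9) + 392408/124253 = 238587*(-1/9) + 392408*(1/124253) = -79529/3 + 392408/124253 = -9880539613/372759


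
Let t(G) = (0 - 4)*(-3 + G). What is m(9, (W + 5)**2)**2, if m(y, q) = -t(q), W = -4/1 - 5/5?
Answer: 144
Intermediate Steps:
W = -5 (W = -4*1 - 5*1/5 = -4 - 1 = -5)
t(G) = 12 - 4*G (t(G) = -4*(-3 + G) = 12 - 4*G)
m(y, q) = -12 + 4*q (m(y, q) = -(12 - 4*q) = -12 + 4*q)
m(9, (W + 5)**2)**2 = (-12 + 4*(-5 + 5)**2)**2 = (-12 + 4*0**2)**2 = (-12 + 4*0)**2 = (-12 + 0)**2 = (-12)**2 = 144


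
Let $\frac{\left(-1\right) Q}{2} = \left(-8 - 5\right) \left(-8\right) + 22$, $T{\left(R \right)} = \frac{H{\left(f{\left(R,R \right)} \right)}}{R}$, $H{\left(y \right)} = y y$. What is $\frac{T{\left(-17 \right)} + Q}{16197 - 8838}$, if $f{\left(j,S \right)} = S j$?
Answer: $- \frac{5165}{7359} \approx -0.70186$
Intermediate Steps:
$H{\left(y \right)} = y^{2}$
$T{\left(R \right)} = R^{3}$ ($T{\left(R \right)} = \frac{\left(R R\right)^{2}}{R} = \frac{\left(R^{2}\right)^{2}}{R} = \frac{R^{4}}{R} = R^{3}$)
$Q = -252$ ($Q = - 2 \left(\left(-8 - 5\right) \left(-8\right) + 22\right) = - 2 \left(\left(-13\right) \left(-8\right) + 22\right) = - 2 \left(104 + 22\right) = \left(-2\right) 126 = -252$)
$\frac{T{\left(-17 \right)} + Q}{16197 - 8838} = \frac{\left(-17\right)^{3} - 252}{16197 - 8838} = \frac{-4913 - 252}{7359} = \left(-5165\right) \frac{1}{7359} = - \frac{5165}{7359}$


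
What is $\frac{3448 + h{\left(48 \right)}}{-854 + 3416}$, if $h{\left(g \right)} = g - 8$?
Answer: $\frac{1744}{1281} \approx 1.3614$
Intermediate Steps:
$h{\left(g \right)} = -8 + g$ ($h{\left(g \right)} = g - 8 = -8 + g$)
$\frac{3448 + h{\left(48 \right)}}{-854 + 3416} = \frac{3448 + \left(-8 + 48\right)}{-854 + 3416} = \frac{3448 + 40}{2562} = 3488 \cdot \frac{1}{2562} = \frac{1744}{1281}$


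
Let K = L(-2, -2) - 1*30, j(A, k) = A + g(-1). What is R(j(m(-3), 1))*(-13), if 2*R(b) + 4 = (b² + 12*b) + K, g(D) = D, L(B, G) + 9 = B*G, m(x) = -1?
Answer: 767/2 ≈ 383.50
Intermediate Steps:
L(B, G) = -9 + B*G
j(A, k) = -1 + A (j(A, k) = A - 1 = -1 + A)
K = -35 (K = (-9 - 2*(-2)) - 1*30 = (-9 + 4) - 30 = -5 - 30 = -35)
R(b) = -39/2 + b²/2 + 6*b (R(b) = -2 + ((b² + 12*b) - 35)/2 = -2 + (-35 + b² + 12*b)/2 = -2 + (-35/2 + b²/2 + 6*b) = -39/2 + b²/2 + 6*b)
R(j(m(-3), 1))*(-13) = (-39/2 + (-1 - 1)²/2 + 6*(-1 - 1))*(-13) = (-39/2 + (½)*(-2)² + 6*(-2))*(-13) = (-39/2 + (½)*4 - 12)*(-13) = (-39/2 + 2 - 12)*(-13) = -59/2*(-13) = 767/2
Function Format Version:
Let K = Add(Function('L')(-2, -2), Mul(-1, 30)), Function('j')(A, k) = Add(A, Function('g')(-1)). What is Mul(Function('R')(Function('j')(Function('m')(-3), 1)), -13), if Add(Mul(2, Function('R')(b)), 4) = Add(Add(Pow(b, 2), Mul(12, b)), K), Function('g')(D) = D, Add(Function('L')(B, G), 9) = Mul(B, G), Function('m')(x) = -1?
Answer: Rational(767, 2) ≈ 383.50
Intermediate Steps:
Function('L')(B, G) = Add(-9, Mul(B, G))
Function('j')(A, k) = Add(-1, A) (Function('j')(A, k) = Add(A, -1) = Add(-1, A))
K = -35 (K = Add(Add(-9, Mul(-2, -2)), Mul(-1, 30)) = Add(Add(-9, 4), -30) = Add(-5, -30) = -35)
Function('R')(b) = Add(Rational(-39, 2), Mul(Rational(1, 2), Pow(b, 2)), Mul(6, b)) (Function('R')(b) = Add(-2, Mul(Rational(1, 2), Add(Add(Pow(b, 2), Mul(12, b)), -35))) = Add(-2, Mul(Rational(1, 2), Add(-35, Pow(b, 2), Mul(12, b)))) = Add(-2, Add(Rational(-35, 2), Mul(Rational(1, 2), Pow(b, 2)), Mul(6, b))) = Add(Rational(-39, 2), Mul(Rational(1, 2), Pow(b, 2)), Mul(6, b)))
Mul(Function('R')(Function('j')(Function('m')(-3), 1)), -13) = Mul(Add(Rational(-39, 2), Mul(Rational(1, 2), Pow(Add(-1, -1), 2)), Mul(6, Add(-1, -1))), -13) = Mul(Add(Rational(-39, 2), Mul(Rational(1, 2), Pow(-2, 2)), Mul(6, -2)), -13) = Mul(Add(Rational(-39, 2), Mul(Rational(1, 2), 4), -12), -13) = Mul(Add(Rational(-39, 2), 2, -12), -13) = Mul(Rational(-59, 2), -13) = Rational(767, 2)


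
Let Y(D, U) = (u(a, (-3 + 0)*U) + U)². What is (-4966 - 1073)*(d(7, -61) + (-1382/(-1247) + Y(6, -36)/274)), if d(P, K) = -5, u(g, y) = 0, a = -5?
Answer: -864754605/170839 ≈ -5061.8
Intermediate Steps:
Y(D, U) = U² (Y(D, U) = (0 + U)² = U²)
(-4966 - 1073)*(d(7, -61) + (-1382/(-1247) + Y(6, -36)/274)) = (-4966 - 1073)*(-5 + (-1382/(-1247) + (-36)²/274)) = -6039*(-5 + (-1382*(-1/1247) + 1296*(1/274))) = -6039*(-5 + (1382/1247 + 648/137)) = -6039*(-5 + 997390/170839) = -6039*143195/170839 = -864754605/170839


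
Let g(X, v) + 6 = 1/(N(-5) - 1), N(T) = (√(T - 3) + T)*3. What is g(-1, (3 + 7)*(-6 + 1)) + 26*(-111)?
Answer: -118574/41 - 3*I*√2/164 ≈ -2892.0 - 0.02587*I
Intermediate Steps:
N(T) = 3*T + 3*√(-3 + T) (N(T) = (√(-3 + T) + T)*3 = (T + √(-3 + T))*3 = 3*T + 3*√(-3 + T))
g(X, v) = -6 + 1/(-16 + 6*I*√2) (g(X, v) = -6 + 1/((3*(-5) + 3*√(-3 - 5)) - 1) = -6 + 1/((-15 + 3*√(-8)) - 1) = -6 + 1/((-15 + 3*(2*I*√2)) - 1) = -6 + 1/((-15 + 6*I*√2) - 1) = -6 + 1/(-16 + 6*I*√2))
g(-1, (3 + 7)*(-6 + 1)) + 26*(-111) = (-248/41 - 3*I*√2/164) + 26*(-111) = (-248/41 - 3*I*√2/164) - 2886 = -118574/41 - 3*I*√2/164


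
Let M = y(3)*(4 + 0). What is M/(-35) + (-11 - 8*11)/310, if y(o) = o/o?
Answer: -941/2170 ≈ -0.43364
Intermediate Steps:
y(o) = 1
M = 4 (M = 1*(4 + 0) = 1*4 = 4)
M/(-35) + (-11 - 8*11)/310 = 4/(-35) + (-11 - 8*11)/310 = 4*(-1/35) + (-11 - 88)*(1/310) = -4/35 - 99*1/310 = -4/35 - 99/310 = -941/2170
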